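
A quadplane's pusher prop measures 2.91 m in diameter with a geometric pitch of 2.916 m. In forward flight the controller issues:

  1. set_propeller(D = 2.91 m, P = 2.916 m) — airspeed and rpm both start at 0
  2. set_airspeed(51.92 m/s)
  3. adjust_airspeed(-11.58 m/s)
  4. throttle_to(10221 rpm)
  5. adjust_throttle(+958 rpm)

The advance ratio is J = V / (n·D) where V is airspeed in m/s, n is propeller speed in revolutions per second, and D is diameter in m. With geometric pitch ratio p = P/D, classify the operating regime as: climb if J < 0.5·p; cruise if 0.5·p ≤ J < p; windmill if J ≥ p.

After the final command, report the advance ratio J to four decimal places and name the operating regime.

set_propeller: D = 2.91 m, P = 2.916 m (p = P/D = 1.002062); state ← (V=0, rpm=0)
set_airspeed(51.92): V ← 51.92 m/s
adjust_airspeed(-11.58): V ← 51.92 -11.58 = 40.34 m/s
throttle_to(10221): rpm ← 10221
adjust_throttle(+958): rpm ← 10221 +958 = 11179
final state: V = 40.34 m/s, rpm = 11179 → n = rpm/60 = 186.316667 rev/s
J = V / (n·D) = 40.34 / (186.316667 × 2.91) = 0.074403
regime bands: climb J<0.5010 | cruise [0.5010, 1.0021) | windmill J≥1.0021
J = 0.0744 → climb

J = 0.0744, regime = climb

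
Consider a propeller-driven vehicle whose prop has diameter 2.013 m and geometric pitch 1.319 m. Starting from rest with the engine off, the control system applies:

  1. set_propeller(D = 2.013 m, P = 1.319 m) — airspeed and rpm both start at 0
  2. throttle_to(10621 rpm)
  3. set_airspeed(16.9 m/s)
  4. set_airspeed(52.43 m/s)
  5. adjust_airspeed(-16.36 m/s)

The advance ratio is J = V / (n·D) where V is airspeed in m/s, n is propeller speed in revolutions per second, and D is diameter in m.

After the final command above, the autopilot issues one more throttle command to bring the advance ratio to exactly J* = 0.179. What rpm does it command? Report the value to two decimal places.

rpm = 6006.21

set_propeller: D = 2.013 m, P = 1.319 m (p = P/D = 0.655241); state ← (V=0, rpm=0)
throttle_to(10621): rpm ← 10621
set_airspeed(16.9): V ← 16.9 m/s
set_airspeed(52.43): V ← 52.43 m/s
adjust_airspeed(-16.36): V ← 52.43 -16.36 = 36.07 m/s
final state: V = 36.07 m/s, rpm = 10621 → n = rpm/60 = 177.016667 rev/s
target J* = 0.179; solve J* = V/(n·D) for n: n = V/(J*·D) = 36.07/(0.179 × 2.013) = 100.103517 rev/s
rpm = 60·n = 6006.211025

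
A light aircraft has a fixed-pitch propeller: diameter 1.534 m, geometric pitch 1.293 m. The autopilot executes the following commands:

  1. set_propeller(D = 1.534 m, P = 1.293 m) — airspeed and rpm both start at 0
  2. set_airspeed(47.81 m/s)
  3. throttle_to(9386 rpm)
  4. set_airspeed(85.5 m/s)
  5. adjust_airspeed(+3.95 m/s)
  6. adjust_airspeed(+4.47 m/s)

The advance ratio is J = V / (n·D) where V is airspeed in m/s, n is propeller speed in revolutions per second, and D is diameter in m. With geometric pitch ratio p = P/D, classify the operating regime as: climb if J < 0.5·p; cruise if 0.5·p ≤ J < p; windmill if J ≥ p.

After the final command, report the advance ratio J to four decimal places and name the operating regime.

set_propeller: D = 1.534 m, P = 1.293 m (p = P/D = 0.842894); state ← (V=0, rpm=0)
set_airspeed(47.81): V ← 47.81 m/s
throttle_to(9386): rpm ← 9386
set_airspeed(85.5): V ← 85.5 m/s
adjust_airspeed(+3.95): V ← 85.5 +3.95 = 89.45 m/s
adjust_airspeed(+4.47): V ← 89.45 +4.47 = 93.92 m/s
final state: V = 93.92 m/s, rpm = 9386 → n = rpm/60 = 156.433333 rev/s
J = V / (n·D) = 93.92 / (156.433333 × 1.534) = 0.391384
regime bands: climb J<0.4214 | cruise [0.4214, 0.8429) | windmill J≥0.8429
J = 0.3914 → climb

J = 0.3914, regime = climb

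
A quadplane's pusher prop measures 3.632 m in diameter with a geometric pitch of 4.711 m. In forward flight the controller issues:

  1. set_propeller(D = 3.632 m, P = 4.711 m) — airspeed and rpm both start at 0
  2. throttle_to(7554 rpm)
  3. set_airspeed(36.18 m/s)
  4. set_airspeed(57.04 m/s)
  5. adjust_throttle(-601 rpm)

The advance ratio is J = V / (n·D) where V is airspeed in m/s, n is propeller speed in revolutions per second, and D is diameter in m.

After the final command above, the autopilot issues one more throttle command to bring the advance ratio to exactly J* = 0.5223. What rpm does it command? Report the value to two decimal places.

rpm = 1804.12

set_propeller: D = 3.632 m, P = 4.711 m (p = P/D = 1.297081); state ← (V=0, rpm=0)
throttle_to(7554): rpm ← 7554
set_airspeed(36.18): V ← 36.18 m/s
set_airspeed(57.04): V ← 57.04 m/s
adjust_throttle(-601): rpm ← 7554 -601 = 6953
final state: V = 57.04 m/s, rpm = 6953 → n = rpm/60 = 115.883333 rev/s
target J* = 0.5223; solve J* = V/(n·D) for n: n = V/(J*·D) = 57.04/(0.5223 × 3.632) = 30.068631 rev/s
rpm = 60·n = 1804.117842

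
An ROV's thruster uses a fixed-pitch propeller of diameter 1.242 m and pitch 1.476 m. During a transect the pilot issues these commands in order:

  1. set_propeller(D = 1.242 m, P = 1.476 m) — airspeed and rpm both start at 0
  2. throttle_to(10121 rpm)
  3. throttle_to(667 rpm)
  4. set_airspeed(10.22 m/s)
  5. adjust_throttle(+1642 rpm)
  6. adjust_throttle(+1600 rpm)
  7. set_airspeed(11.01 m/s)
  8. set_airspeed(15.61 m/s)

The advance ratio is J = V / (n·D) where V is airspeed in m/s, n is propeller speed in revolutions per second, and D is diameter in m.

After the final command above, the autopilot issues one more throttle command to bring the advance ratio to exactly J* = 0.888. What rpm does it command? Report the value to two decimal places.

rpm = 849.22

set_propeller: D = 1.242 m, P = 1.476 m (p = P/D = 1.188406); state ← (V=0, rpm=0)
throttle_to(10121): rpm ← 10121
throttle_to(667): rpm ← 667
set_airspeed(10.22): V ← 10.22 m/s
adjust_throttle(+1642): rpm ← 667 +1642 = 2309
adjust_throttle(+1600): rpm ← 2309 +1600 = 3909
set_airspeed(11.01): V ← 11.01 m/s
set_airspeed(15.61): V ← 15.61 m/s
final state: V = 15.61 m/s, rpm = 3909 → n = rpm/60 = 65.150000 rev/s
target J* = 0.888; solve J* = V/(n·D) for n: n = V/(J*·D) = 15.61/(0.888 × 1.242) = 14.153646 rev/s
rpm = 60·n = 849.218784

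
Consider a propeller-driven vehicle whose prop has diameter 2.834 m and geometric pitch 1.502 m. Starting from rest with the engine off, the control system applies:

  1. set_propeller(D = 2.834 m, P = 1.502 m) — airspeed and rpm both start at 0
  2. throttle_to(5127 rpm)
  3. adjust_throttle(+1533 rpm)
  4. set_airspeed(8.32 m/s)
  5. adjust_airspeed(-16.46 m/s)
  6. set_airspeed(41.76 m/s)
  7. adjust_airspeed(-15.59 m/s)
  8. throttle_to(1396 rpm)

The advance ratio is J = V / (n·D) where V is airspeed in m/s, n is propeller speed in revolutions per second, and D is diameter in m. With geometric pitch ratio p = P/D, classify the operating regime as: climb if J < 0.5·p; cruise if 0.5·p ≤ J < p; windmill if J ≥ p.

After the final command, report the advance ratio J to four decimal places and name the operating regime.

set_propeller: D = 2.834 m, P = 1.502 m (p = P/D = 0.529993); state ← (V=0, rpm=0)
throttle_to(5127): rpm ← 5127
adjust_throttle(+1533): rpm ← 5127 +1533 = 6660
set_airspeed(8.32): V ← 8.32 m/s
adjust_airspeed(-16.46): V ← 8.32 -16.46 = -8.14 m/s
set_airspeed(41.76): V ← 41.76 m/s
adjust_airspeed(-15.59): V ← 41.76 -15.59 = 26.17 m/s
throttle_to(1396): rpm ← 1396
final state: V = 26.17 m/s, rpm = 1396 → n = rpm/60 = 23.266667 rev/s
J = V / (n·D) = 26.17 / (23.266667 × 2.834) = 0.396890
regime bands: climb J<0.2650 | cruise [0.2650, 0.5300) | windmill J≥0.5300
J = 0.3969 → cruise

J = 0.3969, regime = cruise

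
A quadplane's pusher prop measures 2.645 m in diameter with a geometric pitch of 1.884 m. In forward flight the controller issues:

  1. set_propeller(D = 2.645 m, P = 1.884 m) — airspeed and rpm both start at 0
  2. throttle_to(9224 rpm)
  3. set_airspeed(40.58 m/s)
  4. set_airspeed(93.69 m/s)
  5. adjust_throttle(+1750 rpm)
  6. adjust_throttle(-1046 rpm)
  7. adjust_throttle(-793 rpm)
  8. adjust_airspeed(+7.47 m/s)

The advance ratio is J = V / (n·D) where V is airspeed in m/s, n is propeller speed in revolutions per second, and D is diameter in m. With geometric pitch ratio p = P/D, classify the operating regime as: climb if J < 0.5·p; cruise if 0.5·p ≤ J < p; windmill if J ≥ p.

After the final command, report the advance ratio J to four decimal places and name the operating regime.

J = 0.2512, regime = climb

set_propeller: D = 2.645 m, P = 1.884 m (p = P/D = 0.712287); state ← (V=0, rpm=0)
throttle_to(9224): rpm ← 9224
set_airspeed(40.58): V ← 40.58 m/s
set_airspeed(93.69): V ← 93.69 m/s
adjust_throttle(+1750): rpm ← 9224 +1750 = 10974
adjust_throttle(-1046): rpm ← 10974 -1046 = 9928
adjust_throttle(-793): rpm ← 9928 -793 = 9135
adjust_airspeed(+7.47): V ← 93.69 +7.47 = 101.16 m/s
final state: V = 101.16 m/s, rpm = 9135 → n = rpm/60 = 152.250000 rev/s
J = V / (n·D) = 101.16 / (152.250000 × 2.645) = 0.251204
regime bands: climb J<0.3561 | cruise [0.3561, 0.7123) | windmill J≥0.7123
J = 0.2512 → climb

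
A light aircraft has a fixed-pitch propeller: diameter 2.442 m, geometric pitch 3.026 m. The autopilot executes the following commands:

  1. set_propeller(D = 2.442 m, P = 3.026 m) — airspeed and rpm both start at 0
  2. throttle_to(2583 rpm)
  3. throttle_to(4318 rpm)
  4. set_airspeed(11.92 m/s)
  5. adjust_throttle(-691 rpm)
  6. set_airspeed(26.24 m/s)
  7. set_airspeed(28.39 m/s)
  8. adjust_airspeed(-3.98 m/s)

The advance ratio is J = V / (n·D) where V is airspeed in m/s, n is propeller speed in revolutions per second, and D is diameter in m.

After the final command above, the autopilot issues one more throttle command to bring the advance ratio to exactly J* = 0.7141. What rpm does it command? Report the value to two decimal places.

rpm = 839.87

set_propeller: D = 2.442 m, P = 3.026 m (p = P/D = 1.239148); state ← (V=0, rpm=0)
throttle_to(2583): rpm ← 2583
throttle_to(4318): rpm ← 4318
set_airspeed(11.92): V ← 11.92 m/s
adjust_throttle(-691): rpm ← 4318 -691 = 3627
set_airspeed(26.24): V ← 26.24 m/s
set_airspeed(28.39): V ← 28.39 m/s
adjust_airspeed(-3.98): V ← 28.39 -3.98 = 24.41 m/s
final state: V = 24.41 m/s, rpm = 3627 → n = rpm/60 = 60.450000 rev/s
target J* = 0.7141; solve J* = V/(n·D) for n: n = V/(J*·D) = 24.41/(0.7141 × 2.442) = 13.997906 rev/s
rpm = 60·n = 839.874387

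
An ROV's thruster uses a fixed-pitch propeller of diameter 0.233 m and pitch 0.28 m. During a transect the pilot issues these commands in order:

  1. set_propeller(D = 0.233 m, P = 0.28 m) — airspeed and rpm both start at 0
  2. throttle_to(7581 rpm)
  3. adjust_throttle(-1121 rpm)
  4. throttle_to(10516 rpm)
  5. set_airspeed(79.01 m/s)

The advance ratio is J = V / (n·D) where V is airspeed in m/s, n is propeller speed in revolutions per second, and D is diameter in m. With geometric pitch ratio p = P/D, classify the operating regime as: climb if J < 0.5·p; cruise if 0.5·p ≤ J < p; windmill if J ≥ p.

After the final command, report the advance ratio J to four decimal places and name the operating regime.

J = 1.9348, regime = windmill

set_propeller: D = 0.233 m, P = 0.28 m (p = P/D = 1.201717); state ← (V=0, rpm=0)
throttle_to(7581): rpm ← 7581
adjust_throttle(-1121): rpm ← 7581 -1121 = 6460
throttle_to(10516): rpm ← 10516
set_airspeed(79.01): V ← 79.01 m/s
final state: V = 79.01 m/s, rpm = 10516 → n = rpm/60 = 175.266667 rev/s
J = V / (n·D) = 79.01 / (175.266667 × 0.233) = 1.934759
regime bands: climb J<0.6009 | cruise [0.6009, 1.2017) | windmill J≥1.2017
J = 1.9348 → windmill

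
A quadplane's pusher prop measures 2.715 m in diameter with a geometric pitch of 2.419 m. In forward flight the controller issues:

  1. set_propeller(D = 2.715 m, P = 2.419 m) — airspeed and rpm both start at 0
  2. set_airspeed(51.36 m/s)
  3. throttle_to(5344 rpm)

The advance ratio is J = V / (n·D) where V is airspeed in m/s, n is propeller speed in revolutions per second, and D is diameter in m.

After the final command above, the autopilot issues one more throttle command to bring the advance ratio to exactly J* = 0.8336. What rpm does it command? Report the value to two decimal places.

set_propeller: D = 2.715 m, P = 2.419 m (p = P/D = 0.890976); state ← (V=0, rpm=0)
set_airspeed(51.36): V ← 51.36 m/s
throttle_to(5344): rpm ← 5344
final state: V = 51.36 m/s, rpm = 5344 → n = rpm/60 = 89.066667 rev/s
target J* = 0.8336; solve J* = V/(n·D) for n: n = V/(J*·D) = 51.36/(0.8336 × 2.715) = 22.693291 rev/s
rpm = 60·n = 1361.597438

rpm = 1361.60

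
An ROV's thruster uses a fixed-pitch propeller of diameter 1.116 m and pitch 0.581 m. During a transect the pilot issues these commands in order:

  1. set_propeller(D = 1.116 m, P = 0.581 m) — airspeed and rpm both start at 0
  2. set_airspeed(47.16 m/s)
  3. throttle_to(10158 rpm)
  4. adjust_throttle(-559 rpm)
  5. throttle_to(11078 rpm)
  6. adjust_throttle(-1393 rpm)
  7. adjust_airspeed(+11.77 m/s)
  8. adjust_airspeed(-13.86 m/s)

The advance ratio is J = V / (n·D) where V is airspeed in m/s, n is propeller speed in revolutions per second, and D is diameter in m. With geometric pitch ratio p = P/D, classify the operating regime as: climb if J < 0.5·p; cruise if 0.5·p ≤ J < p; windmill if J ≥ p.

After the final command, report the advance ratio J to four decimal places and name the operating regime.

J = 0.2502, regime = climb

set_propeller: D = 1.116 m, P = 0.581 m (p = P/D = 0.520609); state ← (V=0, rpm=0)
set_airspeed(47.16): V ← 47.16 m/s
throttle_to(10158): rpm ← 10158
adjust_throttle(-559): rpm ← 10158 -559 = 9599
throttle_to(11078): rpm ← 11078
adjust_throttle(-1393): rpm ← 11078 -1393 = 9685
adjust_airspeed(+11.77): V ← 47.16 +11.77 = 58.93 m/s
adjust_airspeed(-13.86): V ← 58.93 -13.86 = 45.07 m/s
final state: V = 45.07 m/s, rpm = 9685 → n = rpm/60 = 161.416667 rev/s
J = V / (n·D) = 45.07 / (161.416667 × 1.116) = 0.250193
regime bands: climb J<0.2603 | cruise [0.2603, 0.5206) | windmill J≥0.5206
J = 0.2502 → climb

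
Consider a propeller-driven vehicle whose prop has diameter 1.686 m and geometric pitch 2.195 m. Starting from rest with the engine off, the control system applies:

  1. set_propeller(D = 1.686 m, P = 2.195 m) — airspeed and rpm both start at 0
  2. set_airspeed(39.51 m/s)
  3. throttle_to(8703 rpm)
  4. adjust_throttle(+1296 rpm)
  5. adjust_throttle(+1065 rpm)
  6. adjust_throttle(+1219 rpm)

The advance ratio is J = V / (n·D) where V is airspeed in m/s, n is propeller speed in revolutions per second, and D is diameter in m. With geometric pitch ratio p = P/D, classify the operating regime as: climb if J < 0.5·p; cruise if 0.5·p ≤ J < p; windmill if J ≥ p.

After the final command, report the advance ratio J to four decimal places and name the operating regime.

J = 0.1145, regime = climb

set_propeller: D = 1.686 m, P = 2.195 m (p = P/D = 1.301898); state ← (V=0, rpm=0)
set_airspeed(39.51): V ← 39.51 m/s
throttle_to(8703): rpm ← 8703
adjust_throttle(+1296): rpm ← 8703 +1296 = 9999
adjust_throttle(+1065): rpm ← 9999 +1065 = 11064
adjust_throttle(+1219): rpm ← 11064 +1219 = 12283
final state: V = 39.51 m/s, rpm = 12283 → n = rpm/60 = 204.716667 rev/s
J = V / (n·D) = 39.51 / (204.716667 × 1.686) = 0.114471
regime bands: climb J<0.6509 | cruise [0.6509, 1.3019) | windmill J≥1.3019
J = 0.1145 → climb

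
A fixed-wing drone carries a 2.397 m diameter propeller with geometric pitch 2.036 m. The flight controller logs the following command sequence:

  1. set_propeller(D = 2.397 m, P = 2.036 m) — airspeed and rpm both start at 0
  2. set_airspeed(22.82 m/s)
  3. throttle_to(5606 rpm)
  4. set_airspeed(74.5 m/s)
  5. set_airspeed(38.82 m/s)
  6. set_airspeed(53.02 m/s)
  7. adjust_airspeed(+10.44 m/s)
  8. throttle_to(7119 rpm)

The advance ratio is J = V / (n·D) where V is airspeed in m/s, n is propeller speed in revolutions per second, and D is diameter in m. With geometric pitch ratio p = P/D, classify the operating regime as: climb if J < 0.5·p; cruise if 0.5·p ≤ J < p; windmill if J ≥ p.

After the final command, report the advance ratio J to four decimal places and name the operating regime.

set_propeller: D = 2.397 m, P = 2.036 m (p = P/D = 0.849395); state ← (V=0, rpm=0)
set_airspeed(22.82): V ← 22.82 m/s
throttle_to(5606): rpm ← 5606
set_airspeed(74.5): V ← 74.5 m/s
set_airspeed(38.82): V ← 38.82 m/s
set_airspeed(53.02): V ← 53.02 m/s
adjust_airspeed(+10.44): V ← 53.02 +10.44 = 63.46 m/s
throttle_to(7119): rpm ← 7119
final state: V = 63.46 m/s, rpm = 7119 → n = rpm/60 = 118.650000 rev/s
J = V / (n·D) = 63.46 / (118.650000 × 2.397) = 0.223133
regime bands: climb J<0.4247 | cruise [0.4247, 0.8494) | windmill J≥0.8494
J = 0.2231 → climb

J = 0.2231, regime = climb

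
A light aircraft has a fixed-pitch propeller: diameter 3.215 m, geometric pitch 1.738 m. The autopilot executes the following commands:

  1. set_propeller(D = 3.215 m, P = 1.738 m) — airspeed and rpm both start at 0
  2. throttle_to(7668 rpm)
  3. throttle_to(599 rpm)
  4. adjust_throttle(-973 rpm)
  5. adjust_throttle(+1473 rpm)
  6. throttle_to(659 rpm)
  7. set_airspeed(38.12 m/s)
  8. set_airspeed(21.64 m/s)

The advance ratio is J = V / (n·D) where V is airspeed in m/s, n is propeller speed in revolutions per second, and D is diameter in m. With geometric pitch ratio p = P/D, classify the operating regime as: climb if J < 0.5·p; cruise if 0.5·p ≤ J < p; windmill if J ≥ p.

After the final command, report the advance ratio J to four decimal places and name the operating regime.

J = 0.6128, regime = windmill

set_propeller: D = 3.215 m, P = 1.738 m (p = P/D = 0.540591); state ← (V=0, rpm=0)
throttle_to(7668): rpm ← 7668
throttle_to(599): rpm ← 599
adjust_throttle(-973): rpm ← 599 -973 = -374
adjust_throttle(+1473): rpm ← -374 +1473 = 1099
throttle_to(659): rpm ← 659
set_airspeed(38.12): V ← 38.12 m/s
set_airspeed(21.64): V ← 21.64 m/s
final state: V = 21.64 m/s, rpm = 659 → n = rpm/60 = 10.983333 rev/s
J = V / (n·D) = 21.64 / (10.983333 × 3.215) = 0.612833
regime bands: climb J<0.2703 | cruise [0.2703, 0.5406) | windmill J≥0.5406
J = 0.6128 → windmill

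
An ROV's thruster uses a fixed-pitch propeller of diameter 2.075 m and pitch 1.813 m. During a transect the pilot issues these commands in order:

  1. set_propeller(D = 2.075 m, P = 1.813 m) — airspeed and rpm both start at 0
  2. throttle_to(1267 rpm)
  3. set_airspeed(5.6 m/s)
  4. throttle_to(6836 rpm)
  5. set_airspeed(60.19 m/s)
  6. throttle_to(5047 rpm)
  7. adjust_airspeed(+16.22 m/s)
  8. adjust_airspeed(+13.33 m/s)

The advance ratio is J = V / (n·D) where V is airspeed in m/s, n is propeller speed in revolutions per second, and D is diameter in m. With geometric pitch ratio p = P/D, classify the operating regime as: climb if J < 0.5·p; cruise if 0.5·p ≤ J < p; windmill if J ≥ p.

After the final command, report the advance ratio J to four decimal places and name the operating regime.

J = 0.5141, regime = cruise

set_propeller: D = 2.075 m, P = 1.813 m (p = P/D = 0.873735); state ← (V=0, rpm=0)
throttle_to(1267): rpm ← 1267
set_airspeed(5.6): V ← 5.6 m/s
throttle_to(6836): rpm ← 6836
set_airspeed(60.19): V ← 60.19 m/s
throttle_to(5047): rpm ← 5047
adjust_airspeed(+16.22): V ← 60.19 +16.22 = 76.41 m/s
adjust_airspeed(+13.33): V ← 76.41 +13.33 = 89.74 m/s
final state: V = 89.74 m/s, rpm = 5047 → n = rpm/60 = 84.116667 rev/s
J = V / (n·D) = 89.74 / (84.116667 × 2.075) = 0.514145
regime bands: climb J<0.4369 | cruise [0.4369, 0.8737) | windmill J≥0.8737
J = 0.5141 → cruise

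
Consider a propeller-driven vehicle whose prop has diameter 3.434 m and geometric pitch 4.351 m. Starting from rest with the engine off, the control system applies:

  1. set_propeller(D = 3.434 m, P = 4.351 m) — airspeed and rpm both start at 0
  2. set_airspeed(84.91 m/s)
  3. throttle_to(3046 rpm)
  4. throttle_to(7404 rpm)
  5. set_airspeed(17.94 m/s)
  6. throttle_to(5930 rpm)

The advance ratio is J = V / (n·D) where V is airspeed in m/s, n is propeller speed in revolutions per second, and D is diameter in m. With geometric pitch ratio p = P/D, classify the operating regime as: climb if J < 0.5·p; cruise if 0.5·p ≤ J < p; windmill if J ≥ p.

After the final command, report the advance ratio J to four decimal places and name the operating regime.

J = 0.0529, regime = climb

set_propeller: D = 3.434 m, P = 4.351 m (p = P/D = 1.267036); state ← (V=0, rpm=0)
set_airspeed(84.91): V ← 84.91 m/s
throttle_to(3046): rpm ← 3046
throttle_to(7404): rpm ← 7404
set_airspeed(17.94): V ← 17.94 m/s
throttle_to(5930): rpm ← 5930
final state: V = 17.94 m/s, rpm = 5930 → n = rpm/60 = 98.833333 rev/s
J = V / (n·D) = 17.94 / (98.833333 × 3.434) = 0.052859
regime bands: climb J<0.6335 | cruise [0.6335, 1.2670) | windmill J≥1.2670
J = 0.0529 → climb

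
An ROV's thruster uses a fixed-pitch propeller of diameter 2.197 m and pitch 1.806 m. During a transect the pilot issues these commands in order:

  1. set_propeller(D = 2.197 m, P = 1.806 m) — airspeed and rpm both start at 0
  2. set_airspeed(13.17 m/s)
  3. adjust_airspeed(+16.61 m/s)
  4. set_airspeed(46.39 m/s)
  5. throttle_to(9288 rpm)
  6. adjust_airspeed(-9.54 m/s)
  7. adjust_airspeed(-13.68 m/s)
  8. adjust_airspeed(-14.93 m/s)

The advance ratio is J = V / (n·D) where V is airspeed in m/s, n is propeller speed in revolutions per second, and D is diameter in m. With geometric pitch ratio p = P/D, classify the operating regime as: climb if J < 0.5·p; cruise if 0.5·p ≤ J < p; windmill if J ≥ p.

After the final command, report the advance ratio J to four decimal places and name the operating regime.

set_propeller: D = 2.197 m, P = 1.806 m (p = P/D = 0.822030); state ← (V=0, rpm=0)
set_airspeed(13.17): V ← 13.17 m/s
adjust_airspeed(+16.61): V ← 13.17 +16.61 = 29.78 m/s
set_airspeed(46.39): V ← 46.39 m/s
throttle_to(9288): rpm ← 9288
adjust_airspeed(-9.54): V ← 46.39 -9.54 = 36.85 m/s
adjust_airspeed(-13.68): V ← 36.85 -13.68 = 23.17 m/s
adjust_airspeed(-14.93): V ← 23.17 -14.93 = 8.24 m/s
final state: V = 8.24 m/s, rpm = 9288 → n = rpm/60 = 154.800000 rev/s
J = V / (n·D) = 8.24 / (154.800000 × 2.197) = 0.024228
regime bands: climb J<0.4110 | cruise [0.4110, 0.8220) | windmill J≥0.8220
J = 0.0242 → climb

J = 0.0242, regime = climb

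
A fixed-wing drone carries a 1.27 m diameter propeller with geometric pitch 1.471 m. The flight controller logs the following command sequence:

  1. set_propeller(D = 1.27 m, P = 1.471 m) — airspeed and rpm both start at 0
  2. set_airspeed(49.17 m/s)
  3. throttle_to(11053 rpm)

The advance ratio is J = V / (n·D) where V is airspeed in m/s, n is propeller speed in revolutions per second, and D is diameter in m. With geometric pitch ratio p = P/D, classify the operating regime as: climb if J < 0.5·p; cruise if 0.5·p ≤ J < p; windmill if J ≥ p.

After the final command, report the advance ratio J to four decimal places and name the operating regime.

set_propeller: D = 1.27 m, P = 1.471 m (p = P/D = 1.158268); state ← (V=0, rpm=0)
set_airspeed(49.17): V ← 49.17 m/s
throttle_to(11053): rpm ← 11053
final state: V = 49.17 m/s, rpm = 11053 → n = rpm/60 = 184.216667 rev/s
J = V / (n·D) = 49.17 / (184.216667 × 1.27) = 0.210168
regime bands: climb J<0.5791 | cruise [0.5791, 1.1583) | windmill J≥1.1583
J = 0.2102 → climb

J = 0.2102, regime = climb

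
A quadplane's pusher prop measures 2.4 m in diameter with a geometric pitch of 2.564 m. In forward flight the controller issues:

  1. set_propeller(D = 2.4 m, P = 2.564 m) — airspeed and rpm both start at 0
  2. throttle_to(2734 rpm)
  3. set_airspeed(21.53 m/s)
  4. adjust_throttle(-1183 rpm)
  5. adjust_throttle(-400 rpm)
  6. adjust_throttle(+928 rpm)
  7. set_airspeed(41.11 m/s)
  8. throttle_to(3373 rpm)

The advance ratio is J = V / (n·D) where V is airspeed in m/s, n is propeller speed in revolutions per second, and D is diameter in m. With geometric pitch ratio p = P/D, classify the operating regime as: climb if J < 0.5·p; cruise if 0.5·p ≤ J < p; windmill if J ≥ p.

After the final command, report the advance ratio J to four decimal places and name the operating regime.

J = 0.3047, regime = climb

set_propeller: D = 2.4 m, P = 2.564 m (p = P/D = 1.068333); state ← (V=0, rpm=0)
throttle_to(2734): rpm ← 2734
set_airspeed(21.53): V ← 21.53 m/s
adjust_throttle(-1183): rpm ← 2734 -1183 = 1551
adjust_throttle(-400): rpm ← 1551 -400 = 1151
adjust_throttle(+928): rpm ← 1151 +928 = 2079
set_airspeed(41.11): V ← 41.11 m/s
throttle_to(3373): rpm ← 3373
final state: V = 41.11 m/s, rpm = 3373 → n = rpm/60 = 56.216667 rev/s
J = V / (n·D) = 41.11 / (56.216667 × 2.4) = 0.304699
regime bands: climb J<0.5342 | cruise [0.5342, 1.0683) | windmill J≥1.0683
J = 0.3047 → climb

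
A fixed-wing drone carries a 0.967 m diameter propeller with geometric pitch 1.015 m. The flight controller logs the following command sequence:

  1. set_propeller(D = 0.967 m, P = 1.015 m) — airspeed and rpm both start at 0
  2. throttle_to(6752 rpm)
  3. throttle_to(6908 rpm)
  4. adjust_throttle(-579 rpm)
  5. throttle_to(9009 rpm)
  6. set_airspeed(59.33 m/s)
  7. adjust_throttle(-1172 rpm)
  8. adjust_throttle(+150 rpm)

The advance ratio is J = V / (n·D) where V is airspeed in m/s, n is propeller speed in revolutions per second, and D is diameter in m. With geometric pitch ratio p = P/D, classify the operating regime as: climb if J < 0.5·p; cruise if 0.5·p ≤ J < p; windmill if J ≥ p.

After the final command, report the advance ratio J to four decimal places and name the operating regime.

set_propeller: D = 0.967 m, P = 1.015 m (p = P/D = 1.049638); state ← (V=0, rpm=0)
throttle_to(6752): rpm ← 6752
throttle_to(6908): rpm ← 6908
adjust_throttle(-579): rpm ← 6908 -579 = 6329
throttle_to(9009): rpm ← 9009
set_airspeed(59.33): V ← 59.33 m/s
adjust_throttle(-1172): rpm ← 9009 -1172 = 7837
adjust_throttle(+150): rpm ← 7837 +150 = 7987
final state: V = 59.33 m/s, rpm = 7987 → n = rpm/60 = 133.116667 rev/s
J = V / (n·D) = 59.33 / (133.116667 × 0.967) = 0.460909
regime bands: climb J<0.5248 | cruise [0.5248, 1.0496) | windmill J≥1.0496
J = 0.4609 → climb

J = 0.4609, regime = climb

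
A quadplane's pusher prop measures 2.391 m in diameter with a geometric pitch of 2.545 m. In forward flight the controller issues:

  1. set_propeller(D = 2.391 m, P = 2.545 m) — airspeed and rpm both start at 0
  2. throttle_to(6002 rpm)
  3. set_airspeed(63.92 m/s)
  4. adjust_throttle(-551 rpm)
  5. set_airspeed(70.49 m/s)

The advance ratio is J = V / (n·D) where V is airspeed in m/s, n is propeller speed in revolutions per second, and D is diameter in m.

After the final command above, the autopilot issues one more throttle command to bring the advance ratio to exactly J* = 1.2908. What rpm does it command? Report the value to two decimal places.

rpm = 1370.38

set_propeller: D = 2.391 m, P = 2.545 m (p = P/D = 1.064408); state ← (V=0, rpm=0)
throttle_to(6002): rpm ← 6002
set_airspeed(63.92): V ← 63.92 m/s
adjust_throttle(-551): rpm ← 6002 -551 = 5451
set_airspeed(70.49): V ← 70.49 m/s
final state: V = 70.49 m/s, rpm = 5451 → n = rpm/60 = 90.850000 rev/s
target J* = 1.2908; solve J* = V/(n·D) for n: n = V/(J*·D) = 70.49/(1.2908 × 2.391) = 22.839625 rev/s
rpm = 60·n = 1370.377527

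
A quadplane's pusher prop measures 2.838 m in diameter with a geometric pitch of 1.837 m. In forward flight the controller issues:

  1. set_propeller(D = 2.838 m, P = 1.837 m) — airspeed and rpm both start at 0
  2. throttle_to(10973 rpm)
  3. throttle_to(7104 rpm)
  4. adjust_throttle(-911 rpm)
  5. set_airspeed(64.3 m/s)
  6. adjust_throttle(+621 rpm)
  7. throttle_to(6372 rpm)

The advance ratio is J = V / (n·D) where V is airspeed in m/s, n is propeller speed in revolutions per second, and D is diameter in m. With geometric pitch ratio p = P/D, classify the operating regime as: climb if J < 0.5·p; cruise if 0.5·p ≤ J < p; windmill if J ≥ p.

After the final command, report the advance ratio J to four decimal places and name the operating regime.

set_propeller: D = 2.838 m, P = 1.837 m (p = P/D = 0.647287); state ← (V=0, rpm=0)
throttle_to(10973): rpm ← 10973
throttle_to(7104): rpm ← 7104
adjust_throttle(-911): rpm ← 7104 -911 = 6193
set_airspeed(64.3): V ← 64.3 m/s
adjust_throttle(+621): rpm ← 6193 +621 = 6814
throttle_to(6372): rpm ← 6372
final state: V = 64.3 m/s, rpm = 6372 → n = rpm/60 = 106.200000 rev/s
J = V / (n·D) = 64.3 / (106.200000 × 2.838) = 0.213341
regime bands: climb J<0.3236 | cruise [0.3236, 0.6473) | windmill J≥0.6473
J = 0.2133 → climb

J = 0.2133, regime = climb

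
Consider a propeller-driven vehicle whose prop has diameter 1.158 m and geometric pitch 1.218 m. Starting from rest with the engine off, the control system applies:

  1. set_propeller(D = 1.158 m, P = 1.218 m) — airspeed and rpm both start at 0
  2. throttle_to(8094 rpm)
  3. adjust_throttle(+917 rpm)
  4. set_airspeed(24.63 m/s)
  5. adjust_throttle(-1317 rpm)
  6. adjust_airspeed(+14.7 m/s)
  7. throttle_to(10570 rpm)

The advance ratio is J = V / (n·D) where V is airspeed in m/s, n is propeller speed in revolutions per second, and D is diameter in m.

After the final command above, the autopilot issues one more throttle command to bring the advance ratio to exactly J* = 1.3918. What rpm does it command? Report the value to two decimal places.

rpm = 1464.16

set_propeller: D = 1.158 m, P = 1.218 m (p = P/D = 1.051813); state ← (V=0, rpm=0)
throttle_to(8094): rpm ← 8094
adjust_throttle(+917): rpm ← 8094 +917 = 9011
set_airspeed(24.63): V ← 24.63 m/s
adjust_throttle(-1317): rpm ← 9011 -1317 = 7694
adjust_airspeed(+14.7): V ← 24.63 +14.7 = 39.33 m/s
throttle_to(10570): rpm ← 10570
final state: V = 39.33 m/s, rpm = 10570 → n = rpm/60 = 176.166667 rev/s
target J* = 1.3918; solve J* = V/(n·D) for n: n = V/(J*·D) = 39.33/(1.3918 × 1.158) = 24.402738 rev/s
rpm = 60·n = 1464.164272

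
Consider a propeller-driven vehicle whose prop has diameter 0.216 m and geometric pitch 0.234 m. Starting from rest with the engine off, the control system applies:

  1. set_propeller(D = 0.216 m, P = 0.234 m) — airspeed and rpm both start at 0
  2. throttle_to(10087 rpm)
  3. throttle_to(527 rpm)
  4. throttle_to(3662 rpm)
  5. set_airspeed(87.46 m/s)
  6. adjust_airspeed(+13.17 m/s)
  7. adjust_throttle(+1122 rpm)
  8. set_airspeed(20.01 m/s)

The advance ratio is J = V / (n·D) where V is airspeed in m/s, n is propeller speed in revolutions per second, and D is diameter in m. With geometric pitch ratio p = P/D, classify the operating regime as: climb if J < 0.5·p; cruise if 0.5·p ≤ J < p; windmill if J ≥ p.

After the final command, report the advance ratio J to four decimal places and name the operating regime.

J = 1.1619, regime = windmill

set_propeller: D = 0.216 m, P = 0.234 m (p = P/D = 1.083333); state ← (V=0, rpm=0)
throttle_to(10087): rpm ← 10087
throttle_to(527): rpm ← 527
throttle_to(3662): rpm ← 3662
set_airspeed(87.46): V ← 87.46 m/s
adjust_airspeed(+13.17): V ← 87.46 +13.17 = 100.63 m/s
adjust_throttle(+1122): rpm ← 3662 +1122 = 4784
set_airspeed(20.01): V ← 20.01 m/s
final state: V = 20.01 m/s, rpm = 4784 → n = rpm/60 = 79.733333 rev/s
J = V / (n·D) = 20.01 / (79.733333 × 0.216) = 1.161859
regime bands: climb J<0.5417 | cruise [0.5417, 1.0833) | windmill J≥1.0833
J = 1.1619 → windmill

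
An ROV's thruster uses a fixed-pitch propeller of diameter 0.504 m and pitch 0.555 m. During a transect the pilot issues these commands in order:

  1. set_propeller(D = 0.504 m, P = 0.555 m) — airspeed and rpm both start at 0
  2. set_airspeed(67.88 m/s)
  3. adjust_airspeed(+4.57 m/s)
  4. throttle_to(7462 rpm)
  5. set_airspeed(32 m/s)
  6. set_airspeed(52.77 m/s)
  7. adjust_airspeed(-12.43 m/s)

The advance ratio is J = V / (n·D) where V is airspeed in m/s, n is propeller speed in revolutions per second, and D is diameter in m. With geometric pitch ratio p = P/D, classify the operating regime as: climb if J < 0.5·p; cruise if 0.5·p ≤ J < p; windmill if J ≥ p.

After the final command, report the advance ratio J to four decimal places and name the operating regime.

J = 0.6436, regime = cruise

set_propeller: D = 0.504 m, P = 0.555 m (p = P/D = 1.101190); state ← (V=0, rpm=0)
set_airspeed(67.88): V ← 67.88 m/s
adjust_airspeed(+4.57): V ← 67.88 +4.57 = 72.45 m/s
throttle_to(7462): rpm ← 7462
set_airspeed(32): V ← 32 m/s
set_airspeed(52.77): V ← 52.77 m/s
adjust_airspeed(-12.43): V ← 52.77 -12.43 = 40.34 m/s
final state: V = 40.34 m/s, rpm = 7462 → n = rpm/60 = 124.366667 rev/s
J = V / (n·D) = 40.34 / (124.366667 × 0.504) = 0.643578
regime bands: climb J<0.5506 | cruise [0.5506, 1.1012) | windmill J≥1.1012
J = 0.6436 → cruise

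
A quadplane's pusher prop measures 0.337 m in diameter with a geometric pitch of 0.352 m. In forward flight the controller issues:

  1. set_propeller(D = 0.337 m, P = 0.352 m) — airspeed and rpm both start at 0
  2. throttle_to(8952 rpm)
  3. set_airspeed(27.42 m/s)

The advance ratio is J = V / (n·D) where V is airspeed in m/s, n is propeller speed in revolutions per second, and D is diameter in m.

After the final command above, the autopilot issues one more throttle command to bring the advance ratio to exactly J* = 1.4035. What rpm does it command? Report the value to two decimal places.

rpm = 3478.37

set_propeller: D = 0.337 m, P = 0.352 m (p = P/D = 1.044510); state ← (V=0, rpm=0)
throttle_to(8952): rpm ← 8952
set_airspeed(27.42): V ← 27.42 m/s
final state: V = 27.42 m/s, rpm = 8952 → n = rpm/60 = 149.200000 rev/s
target J* = 1.4035; solve J* = V/(n·D) for n: n = V/(J*·D) = 27.42/(1.4035 × 0.337) = 57.972914 rev/s
rpm = 60·n = 3478.374856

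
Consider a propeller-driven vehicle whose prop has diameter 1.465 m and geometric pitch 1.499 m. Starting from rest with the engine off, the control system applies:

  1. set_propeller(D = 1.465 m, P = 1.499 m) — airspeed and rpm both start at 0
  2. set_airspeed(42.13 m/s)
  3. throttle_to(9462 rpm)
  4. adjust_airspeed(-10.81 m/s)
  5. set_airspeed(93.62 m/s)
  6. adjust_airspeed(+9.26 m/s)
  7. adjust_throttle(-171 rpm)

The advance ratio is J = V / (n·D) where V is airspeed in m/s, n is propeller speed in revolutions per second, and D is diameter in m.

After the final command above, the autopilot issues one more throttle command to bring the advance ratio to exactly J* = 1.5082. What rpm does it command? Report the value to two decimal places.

rpm = 2793.74

set_propeller: D = 1.465 m, P = 1.499 m (p = P/D = 1.023208); state ← (V=0, rpm=0)
set_airspeed(42.13): V ← 42.13 m/s
throttle_to(9462): rpm ← 9462
adjust_airspeed(-10.81): V ← 42.13 -10.81 = 31.32 m/s
set_airspeed(93.62): V ← 93.62 m/s
adjust_airspeed(+9.26): V ← 93.62 +9.26 = 102.88 m/s
adjust_throttle(-171): rpm ← 9462 -171 = 9291
final state: V = 102.88 m/s, rpm = 9291 → n = rpm/60 = 154.850000 rev/s
target J* = 1.5082; solve J* = V/(n·D) for n: n = V/(J*·D) = 102.88/(1.5082 × 1.465) = 46.562297 rev/s
rpm = 60·n = 2793.737806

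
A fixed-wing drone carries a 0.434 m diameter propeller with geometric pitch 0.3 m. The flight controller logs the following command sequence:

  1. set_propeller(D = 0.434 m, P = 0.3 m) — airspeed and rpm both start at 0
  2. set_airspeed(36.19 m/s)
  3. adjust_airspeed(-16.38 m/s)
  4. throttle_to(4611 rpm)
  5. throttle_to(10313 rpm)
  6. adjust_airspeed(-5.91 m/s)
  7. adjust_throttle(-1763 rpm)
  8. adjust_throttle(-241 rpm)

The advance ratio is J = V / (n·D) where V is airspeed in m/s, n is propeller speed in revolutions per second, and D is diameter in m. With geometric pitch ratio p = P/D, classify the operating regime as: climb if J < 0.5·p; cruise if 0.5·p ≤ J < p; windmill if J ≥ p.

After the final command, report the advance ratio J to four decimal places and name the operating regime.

set_propeller: D = 0.434 m, P = 0.3 m (p = P/D = 0.691244); state ← (V=0, rpm=0)
set_airspeed(36.19): V ← 36.19 m/s
adjust_airspeed(-16.38): V ← 36.19 -16.38 = 19.81 m/s
throttle_to(4611): rpm ← 4611
throttle_to(10313): rpm ← 10313
adjust_airspeed(-5.91): V ← 19.81 -5.91 = 13.9 m/s
adjust_throttle(-1763): rpm ← 10313 -1763 = 8550
adjust_throttle(-241): rpm ← 8550 -241 = 8309
final state: V = 13.9 m/s, rpm = 8309 → n = rpm/60 = 138.483333 rev/s
J = V / (n·D) = 13.9 / (138.483333 × 0.434) = 0.231274
regime bands: climb J<0.3456 | cruise [0.3456, 0.6912) | windmill J≥0.6912
J = 0.2313 → climb

J = 0.2313, regime = climb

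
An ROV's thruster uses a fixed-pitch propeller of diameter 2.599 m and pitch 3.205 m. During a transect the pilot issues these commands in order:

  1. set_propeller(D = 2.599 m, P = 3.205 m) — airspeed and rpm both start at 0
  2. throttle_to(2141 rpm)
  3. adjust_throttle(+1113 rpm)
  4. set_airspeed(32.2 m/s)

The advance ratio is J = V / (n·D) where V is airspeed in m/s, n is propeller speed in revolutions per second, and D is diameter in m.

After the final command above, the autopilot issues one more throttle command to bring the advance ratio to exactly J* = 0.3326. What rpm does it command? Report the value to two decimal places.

rpm = 2235.01

set_propeller: D = 2.599 m, P = 3.205 m (p = P/D = 1.233167); state ← (V=0, rpm=0)
throttle_to(2141): rpm ← 2141
adjust_throttle(+1113): rpm ← 2141 +1113 = 3254
set_airspeed(32.2): V ← 32.2 m/s
final state: V = 32.2 m/s, rpm = 3254 → n = rpm/60 = 54.233333 rev/s
target J* = 0.3326; solve J* = V/(n·D) for n: n = V/(J*·D) = 32.2/(0.3326 × 2.599) = 37.250092 rev/s
rpm = 60·n = 2235.005508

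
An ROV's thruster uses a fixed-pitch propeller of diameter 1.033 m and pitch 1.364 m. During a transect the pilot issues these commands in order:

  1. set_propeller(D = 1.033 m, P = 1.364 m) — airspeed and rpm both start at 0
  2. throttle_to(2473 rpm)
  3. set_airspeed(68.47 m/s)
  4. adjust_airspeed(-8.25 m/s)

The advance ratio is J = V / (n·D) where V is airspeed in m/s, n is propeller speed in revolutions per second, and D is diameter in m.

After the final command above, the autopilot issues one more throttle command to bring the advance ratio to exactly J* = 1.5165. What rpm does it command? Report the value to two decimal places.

rpm = 2306.48

set_propeller: D = 1.033 m, P = 1.364 m (p = P/D = 1.320426); state ← (V=0, rpm=0)
throttle_to(2473): rpm ← 2473
set_airspeed(68.47): V ← 68.47 m/s
adjust_airspeed(-8.25): V ← 68.47 -8.25 = 60.22 m/s
final state: V = 60.22 m/s, rpm = 2473 → n = rpm/60 = 41.216667 rev/s
target J* = 1.5165; solve J* = V/(n·D) for n: n = V/(J*·D) = 60.22/(1.5165 × 1.033) = 38.441295 rev/s
rpm = 60·n = 2306.477729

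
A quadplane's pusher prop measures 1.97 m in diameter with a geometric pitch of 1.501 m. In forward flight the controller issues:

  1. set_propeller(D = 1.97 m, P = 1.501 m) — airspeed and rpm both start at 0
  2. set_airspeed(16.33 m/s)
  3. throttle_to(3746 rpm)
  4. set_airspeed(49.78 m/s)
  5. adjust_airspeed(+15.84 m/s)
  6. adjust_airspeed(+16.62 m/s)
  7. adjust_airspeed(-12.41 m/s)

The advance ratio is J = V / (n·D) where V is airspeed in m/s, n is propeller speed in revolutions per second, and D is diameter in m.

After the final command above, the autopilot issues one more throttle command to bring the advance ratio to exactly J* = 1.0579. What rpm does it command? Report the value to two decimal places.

rpm = 2010.40

set_propeller: D = 1.97 m, P = 1.501 m (p = P/D = 0.761929); state ← (V=0, rpm=0)
set_airspeed(16.33): V ← 16.33 m/s
throttle_to(3746): rpm ← 3746
set_airspeed(49.78): V ← 49.78 m/s
adjust_airspeed(+15.84): V ← 49.78 +15.84 = 65.62 m/s
adjust_airspeed(+16.62): V ← 65.62 +16.62 = 82.24 m/s
adjust_airspeed(-12.41): V ← 82.24 -12.41 = 69.83 m/s
final state: V = 69.83 m/s, rpm = 3746 → n = rpm/60 = 62.433333 rev/s
target J* = 1.0579; solve J* = V/(n·D) for n: n = V/(J*·D) = 69.83/(1.0579 × 1.97) = 33.506665 rev/s
rpm = 60·n = 2010.399878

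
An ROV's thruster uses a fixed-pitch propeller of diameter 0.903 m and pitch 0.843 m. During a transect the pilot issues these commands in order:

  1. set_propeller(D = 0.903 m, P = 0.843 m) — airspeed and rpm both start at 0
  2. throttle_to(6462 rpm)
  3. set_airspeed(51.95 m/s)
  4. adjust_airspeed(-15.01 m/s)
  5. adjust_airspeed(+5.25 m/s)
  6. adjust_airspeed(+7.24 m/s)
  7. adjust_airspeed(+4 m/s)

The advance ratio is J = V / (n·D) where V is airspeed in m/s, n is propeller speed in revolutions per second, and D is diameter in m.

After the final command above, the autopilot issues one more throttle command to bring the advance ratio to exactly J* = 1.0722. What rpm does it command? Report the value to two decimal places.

rpm = 3311.10

set_propeller: D = 0.903 m, P = 0.843 m (p = P/D = 0.933555); state ← (V=0, rpm=0)
throttle_to(6462): rpm ← 6462
set_airspeed(51.95): V ← 51.95 m/s
adjust_airspeed(-15.01): V ← 51.95 -15.01 = 36.94 m/s
adjust_airspeed(+5.25): V ← 36.94 +5.25 = 42.19 m/s
adjust_airspeed(+7.24): V ← 42.19 +7.24 = 49.43 m/s
adjust_airspeed(+4): V ← 49.43 +4 = 53.43 m/s
final state: V = 53.43 m/s, rpm = 6462 → n = rpm/60 = 107.700000 rev/s
target J* = 1.0722; solve J* = V/(n·D) for n: n = V/(J*·D) = 53.43/(1.0722 × 0.903) = 55.185073 rev/s
rpm = 60·n = 3311.104377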